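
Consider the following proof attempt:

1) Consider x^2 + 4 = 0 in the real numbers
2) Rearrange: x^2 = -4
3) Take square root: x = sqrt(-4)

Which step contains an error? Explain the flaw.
Step 3: Take square root: x = sqrt(-4)

Step 3 takes the square root of -4, which is negative. In the real number system, the square root of a negative number is undefined. The equation x^2 + 4 = 0 has no real solutions. Square roots of negative numbers only exist in the complex numbers.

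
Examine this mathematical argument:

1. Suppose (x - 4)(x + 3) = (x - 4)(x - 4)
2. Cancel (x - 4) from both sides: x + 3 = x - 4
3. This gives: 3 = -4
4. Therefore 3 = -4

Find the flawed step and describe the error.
Step 2: Cancel (x - 4) from both sides: x + 3 = x - 4

Step 2 cancels (x - 4) from both sides. This is only valid if (x - 4) ≠ 0, i.e., x ≠ 4. When x = 4, both sides equal zero regardless of the other factors. The correct approach requires considering x = 4 as a separate case.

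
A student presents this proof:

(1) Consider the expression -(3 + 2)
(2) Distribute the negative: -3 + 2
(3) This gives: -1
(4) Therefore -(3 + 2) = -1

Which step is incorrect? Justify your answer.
Step 2: Distribute the negative: -3 + 2

Step 2 incorrectly distributes the negative sign. The correct distribution is -(3 + 2) = -3 - 2 = -5. The negative must be applied to both terms, not just the first. The error treats -(3 + 2) as -3 + 2, which equals -1 instead of -5.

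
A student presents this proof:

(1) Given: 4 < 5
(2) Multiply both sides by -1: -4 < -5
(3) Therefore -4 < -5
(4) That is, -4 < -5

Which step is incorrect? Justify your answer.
Step 2: Multiply both sides by -1: -4 < -5

Step 2 multiplies both sides by -1 but fails to reverse the inequality sign. When multiplying (or dividing) an inequality by a negative number, the direction must be reversed. Since 4 < 5, we should get -4 > -5, i.e., -4 > -5.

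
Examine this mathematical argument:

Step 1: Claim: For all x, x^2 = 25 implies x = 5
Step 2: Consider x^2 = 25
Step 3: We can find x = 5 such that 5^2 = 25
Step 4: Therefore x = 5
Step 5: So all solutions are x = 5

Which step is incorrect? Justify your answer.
Step 4: Therefore x = 5

Step 4 incorrectly concludes that x = 5 is the only solution. The proof shows that x = 5 is A solution (existence), but does not show it is the ONLY solution (uniqueness). In fact, x = -5 is also a solution since (-5)^2 = 25. Finding one solution doesn't prove there are no others.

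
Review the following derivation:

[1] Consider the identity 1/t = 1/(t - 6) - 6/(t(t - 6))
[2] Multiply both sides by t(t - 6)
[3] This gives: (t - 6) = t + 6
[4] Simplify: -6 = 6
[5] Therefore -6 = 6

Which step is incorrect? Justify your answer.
Step 3: This gives: (t - 6) = t + 6

Step 3 makes a sign error when clearing denominators. Multiplying -6/(t(t - 6)) by t(t - 6) gives -6, not +6. The correct result is (t - 6) = t - 6, which is trivially true, not (t - 6) = t + 6. (Step 1 is a valid identity: 1/(t - 6) - 6/(t(t - 6)) = (t - 6)/(t(t - 6)) = 1/t.)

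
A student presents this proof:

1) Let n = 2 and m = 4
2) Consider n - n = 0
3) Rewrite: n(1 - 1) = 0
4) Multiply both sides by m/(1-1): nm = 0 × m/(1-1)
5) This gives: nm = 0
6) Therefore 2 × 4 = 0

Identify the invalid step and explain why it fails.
Step 4: Multiply both sides by m/(1-1): nm = 0 × m/(1-1)

Step 4 multiplies both sides by m/(1-1). However, 1-1 = 0, so this is multiplication by m/0, which is undefined. We cannot multiply by an undefined expression.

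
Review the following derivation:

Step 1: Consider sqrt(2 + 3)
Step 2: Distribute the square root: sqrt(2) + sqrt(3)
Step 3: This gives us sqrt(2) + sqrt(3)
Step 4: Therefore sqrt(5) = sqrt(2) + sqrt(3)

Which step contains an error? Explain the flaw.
Step 2: Distribute the square root: sqrt(2) + sqrt(3)

Step 2 incorrectly 'distributes' the square root over addition. The square root function does not distribute: sqrt(a + b) ≠ sqrt(a) + sqrt(b). In fact, sqrt(2 + 3) = sqrt(5) ≈ 2.2361, while sqrt(2) + sqrt(3) ≈ 3.1463.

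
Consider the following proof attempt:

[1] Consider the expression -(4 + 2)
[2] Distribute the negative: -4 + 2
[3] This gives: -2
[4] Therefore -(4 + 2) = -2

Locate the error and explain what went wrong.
Step 2: Distribute the negative: -4 + 2

Step 2 incorrectly distributes the negative sign. The correct distribution is -(4 + 2) = -4 - 2 = -6. The negative must be applied to both terms, not just the first. The error treats -(4 + 2) as -4 + 2, which equals -2 instead of -6.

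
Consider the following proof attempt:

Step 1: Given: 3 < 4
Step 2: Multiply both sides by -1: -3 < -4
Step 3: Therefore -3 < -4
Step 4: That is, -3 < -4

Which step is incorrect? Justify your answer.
Step 2: Multiply both sides by -1: -3 < -4

Step 2 multiplies both sides by -1 but fails to reverse the inequality sign. When multiplying (or dividing) an inequality by a negative number, the direction must be reversed. Since 3 < 4, we should get -3 > -4, i.e., -3 > -4.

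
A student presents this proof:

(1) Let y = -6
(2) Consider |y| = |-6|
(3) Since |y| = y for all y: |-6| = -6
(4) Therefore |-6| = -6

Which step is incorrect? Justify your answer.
Step 3: Since |y| = y for all y: |-6| = -6

Step 3 incorrectly states that |y| = y for all y. The correct definition is |y| = y when y >= 0, and |y| = -y when y < 0. Since -6 < 0, we have |-6| = -(-6) = 6, not -6.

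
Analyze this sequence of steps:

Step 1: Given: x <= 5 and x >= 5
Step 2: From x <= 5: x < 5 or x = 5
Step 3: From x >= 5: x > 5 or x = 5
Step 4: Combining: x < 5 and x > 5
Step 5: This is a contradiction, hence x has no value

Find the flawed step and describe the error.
Step 4: Combining: x < 5 and x > 5

Step 4 incorrectly combines the conditions. From x <= 5 and x >= 5, the intersection is x = 5. The error treats the 'or' cases as 'and' requirements. The correct conclusion is that x = 5 is the unique solution, not that no solution exists.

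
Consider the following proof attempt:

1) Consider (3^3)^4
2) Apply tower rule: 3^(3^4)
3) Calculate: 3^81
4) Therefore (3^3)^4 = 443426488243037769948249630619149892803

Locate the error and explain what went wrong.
Step 2: Apply tower rule: 3^(3^4)

Step 2 incorrectly states that (a^b)^c = a^(b^c). The correct rule is (a^b)^c = a^(b×c). The actual value is (3^3)^4 = 3^12 = 531441, not 3^81 = 443426488243037769948249630619149892803.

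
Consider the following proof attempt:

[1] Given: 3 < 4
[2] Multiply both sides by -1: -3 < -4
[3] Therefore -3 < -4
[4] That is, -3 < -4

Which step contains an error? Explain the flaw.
Step 2: Multiply both sides by -1: -3 < -4

Step 2 multiplies both sides by -1 but fails to reverse the inequality sign. When multiplying (or dividing) an inequality by a negative number, the direction must be reversed. Since 3 < 4, we should get -3 > -4, i.e., -3 > -4.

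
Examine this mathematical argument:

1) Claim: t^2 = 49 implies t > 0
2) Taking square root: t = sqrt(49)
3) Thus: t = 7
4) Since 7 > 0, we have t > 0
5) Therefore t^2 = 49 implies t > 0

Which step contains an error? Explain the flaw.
Step 2: Taking square root: t = sqrt(49)

Step 2 takes the square root and assumes the positive root only. The equation t^2 = 49 actually has two solutions: t = 7 and t = -7. The proof silently assumes t > 0 without justification, then uses this assumption to conclude t > 0, which is circular. The counterexample t = -7 shows the claim is false.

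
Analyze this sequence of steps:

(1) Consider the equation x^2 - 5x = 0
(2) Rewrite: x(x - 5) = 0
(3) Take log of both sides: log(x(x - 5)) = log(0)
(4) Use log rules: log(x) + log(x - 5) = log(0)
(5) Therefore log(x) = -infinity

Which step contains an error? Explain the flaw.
Step 3: Take log of both sides: log(x(x - 5)) = log(0)

Step 3 takes the logarithm of both sides, resulting in log(0) on the right side. The logarithm is only defined for positive numbers; log(0) is undefined (approaches negative infinity). This operation is invalid.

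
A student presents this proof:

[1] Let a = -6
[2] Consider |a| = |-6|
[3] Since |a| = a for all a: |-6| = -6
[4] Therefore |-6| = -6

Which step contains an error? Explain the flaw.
Step 3: Since |a| = a for all a: |-6| = -6

Step 3 incorrectly states that |a| = a for all a. The correct definition is |a| = a when a >= 0, and |a| = -a when a < 0. Since -6 < 0, we have |-6| = -(-6) = 6, not -6.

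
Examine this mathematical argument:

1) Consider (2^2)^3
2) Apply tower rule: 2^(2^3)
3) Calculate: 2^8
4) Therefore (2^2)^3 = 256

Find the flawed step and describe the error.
Step 2: Apply tower rule: 2^(2^3)

Step 2 incorrectly states that (a^b)^c = a^(b^c). The correct rule is (a^b)^c = a^(b×c). The actual value is (2^2)^3 = 2^6 = 64, not 2^8 = 256.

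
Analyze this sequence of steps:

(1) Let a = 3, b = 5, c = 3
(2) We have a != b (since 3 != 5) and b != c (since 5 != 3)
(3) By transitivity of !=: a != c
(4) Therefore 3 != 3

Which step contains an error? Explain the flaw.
Step 3: By transitivity of !=: a != c

Step 3 incorrectly applies transitivity to the '!=' relation. Transitivity states: if a R b and b R c, then a R c. However, '!=' is not transitive. Counterexample: 3 != 5 and 5 != 3, but 3 = 3 (both equal 3). Transitivity holds for relations like <, <=, =, but not for !=.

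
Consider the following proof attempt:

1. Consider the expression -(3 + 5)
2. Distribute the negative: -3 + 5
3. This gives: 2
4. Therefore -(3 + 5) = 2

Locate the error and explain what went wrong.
Step 2: Distribute the negative: -3 + 5

Step 2 incorrectly distributes the negative sign. The correct distribution is -(3 + 5) = -3 - 5 = -8. The negative must be applied to both terms, not just the first. The error treats -(3 + 5) as -3 + 5, which equals 2 instead of -8.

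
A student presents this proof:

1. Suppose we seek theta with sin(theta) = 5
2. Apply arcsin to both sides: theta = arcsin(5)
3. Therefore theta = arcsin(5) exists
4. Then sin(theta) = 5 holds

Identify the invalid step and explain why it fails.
Step 2: Apply arcsin to both sides: theta = arcsin(5)

Step 2 applies arcsin to 5. However, arcsin(x) is only defined for x in [-1, 1] because sin(theta) can only produce values in that range. Since |5| > 1, arcsin(5) is undefined. There is no angle whose sine equals 5.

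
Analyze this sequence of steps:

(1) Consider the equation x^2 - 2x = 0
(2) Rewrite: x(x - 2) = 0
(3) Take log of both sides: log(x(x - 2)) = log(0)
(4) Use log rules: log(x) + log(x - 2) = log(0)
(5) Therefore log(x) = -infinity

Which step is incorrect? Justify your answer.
Step 3: Take log of both sides: log(x(x - 2)) = log(0)

Step 3 takes the logarithm of both sides, resulting in log(0) on the right side. The logarithm is only defined for positive numbers; log(0) is undefined (approaches negative infinity). This operation is invalid.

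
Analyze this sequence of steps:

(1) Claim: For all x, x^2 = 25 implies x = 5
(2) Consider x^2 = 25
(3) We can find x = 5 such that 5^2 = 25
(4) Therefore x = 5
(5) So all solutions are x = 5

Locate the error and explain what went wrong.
Step 4: Therefore x = 5

Step 4 incorrectly concludes that x = 5 is the only solution. The proof shows that x = 5 is A solution (existence), but does not show it is the ONLY solution (uniqueness). In fact, x = -5 is also a solution since (-5)^2 = 25. Finding one solution doesn't prove there are no others.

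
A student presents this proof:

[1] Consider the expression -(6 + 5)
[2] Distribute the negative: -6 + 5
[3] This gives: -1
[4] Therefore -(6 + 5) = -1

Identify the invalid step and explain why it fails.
Step 2: Distribute the negative: -6 + 5

Step 2 incorrectly distributes the negative sign. The correct distribution is -(6 + 5) = -6 - 5 = -11. The negative must be applied to both terms, not just the first. The error treats -(6 + 5) as -6 + 5, which equals -1 instead of -11.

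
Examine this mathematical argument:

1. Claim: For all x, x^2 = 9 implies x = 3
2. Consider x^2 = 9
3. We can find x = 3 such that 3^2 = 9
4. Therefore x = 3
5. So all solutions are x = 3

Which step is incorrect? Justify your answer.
Step 4: Therefore x = 3

Step 4 incorrectly concludes that x = 3 is the only solution. The proof shows that x = 3 is A solution (existence), but does not show it is the ONLY solution (uniqueness). In fact, x = -3 is also a solution since (-3)^2 = 9. Finding one solution doesn't prove there are no others.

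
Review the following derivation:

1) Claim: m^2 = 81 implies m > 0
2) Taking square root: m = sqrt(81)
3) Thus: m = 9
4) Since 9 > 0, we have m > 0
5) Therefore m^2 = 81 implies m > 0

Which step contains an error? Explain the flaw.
Step 2: Taking square root: m = sqrt(81)

Step 2 takes the square root and assumes the positive root only. The equation m^2 = 81 actually has two solutions: m = 9 and m = -9. The proof silently assumes m > 0 without justification, then uses this assumption to conclude m > 0, which is circular. The counterexample m = -9 shows the claim is false.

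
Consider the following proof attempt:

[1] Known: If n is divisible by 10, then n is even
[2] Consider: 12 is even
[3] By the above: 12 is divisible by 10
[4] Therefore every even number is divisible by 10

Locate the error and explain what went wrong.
Step 3: By the above: 12 is divisible by 10

Step 3 commits the fallacy of affirming the consequent. The known fact 'divisible by 10 → even' does NOT imply 'even → divisible by 10'. That would be the converse, which is false. For example, 12 is even but 12 ÷ 10 = 1.20, which is not an integer.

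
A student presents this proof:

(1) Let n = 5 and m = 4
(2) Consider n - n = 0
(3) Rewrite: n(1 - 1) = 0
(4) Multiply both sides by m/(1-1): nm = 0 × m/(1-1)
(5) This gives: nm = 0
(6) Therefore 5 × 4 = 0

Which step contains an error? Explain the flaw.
Step 4: Multiply both sides by m/(1-1): nm = 0 × m/(1-1)

Step 4 multiplies both sides by m/(1-1). However, 1-1 = 0, so this is multiplication by m/0, which is undefined. We cannot multiply by an undefined expression.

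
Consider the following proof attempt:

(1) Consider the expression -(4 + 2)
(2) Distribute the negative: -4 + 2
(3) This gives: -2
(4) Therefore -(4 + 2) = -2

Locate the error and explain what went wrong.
Step 2: Distribute the negative: -4 + 2

Step 2 incorrectly distributes the negative sign. The correct distribution is -(4 + 2) = -4 - 2 = -6. The negative must be applied to both terms, not just the first. The error treats -(4 + 2) as -4 + 2, which equals -2 instead of -6.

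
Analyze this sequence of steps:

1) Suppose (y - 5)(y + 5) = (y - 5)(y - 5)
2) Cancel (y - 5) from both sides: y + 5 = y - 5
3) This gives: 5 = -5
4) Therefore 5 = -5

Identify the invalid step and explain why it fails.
Step 2: Cancel (y - 5) from both sides: y + 5 = y - 5

Step 2 cancels (y - 5) from both sides. This is only valid if (y - 5) ≠ 0, i.e., y ≠ 5. When y = 5, both sides equal zero regardless of the other factors. The correct approach requires considering y = 5 as a separate case.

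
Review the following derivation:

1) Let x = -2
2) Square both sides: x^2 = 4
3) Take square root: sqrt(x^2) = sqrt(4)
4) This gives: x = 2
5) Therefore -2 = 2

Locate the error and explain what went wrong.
Step 4: This gives: x = 2

Step 4 incorrectly states that sqrt(x^2) = x. The correct identity is sqrt(x^2) = |x|. Since x = -2 < 0, we have sqrt(x^2) = |-2| = 2, not x = -2.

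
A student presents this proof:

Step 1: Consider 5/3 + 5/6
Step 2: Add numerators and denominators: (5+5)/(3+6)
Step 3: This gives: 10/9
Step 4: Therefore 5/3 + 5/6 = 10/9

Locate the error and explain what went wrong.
Step 2: Add numerators and denominators: (5+5)/(3+6)

Step 2 incorrectly adds fractions by separately adding numerators and denominators. This is wrong. The correct method requires a common denominator: 5/3 + 5/6 = (5×6 + 5×3)/(3×6) = 45/18 = 5/2. The method used gives 10/9, which is different.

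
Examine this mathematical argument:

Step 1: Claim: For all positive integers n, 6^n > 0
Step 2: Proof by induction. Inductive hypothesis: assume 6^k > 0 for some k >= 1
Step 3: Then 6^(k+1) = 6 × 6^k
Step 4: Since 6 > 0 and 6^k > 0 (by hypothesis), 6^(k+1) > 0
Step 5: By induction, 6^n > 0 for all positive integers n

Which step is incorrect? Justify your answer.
Step 5: By induction, 6^n > 0 for all positive integers n

Step 5 concludes the proof by induction, but no base case was ever established. A valid induction proof requires: (1) a base case proving 6^1 > 0, and (2) an inductive step showing IF 6^k > 0 THEN 6^(k+1) > 0. Steps 2-4 correctly establish the inductive step, but without the base case the conclusion in step 5 does not follow.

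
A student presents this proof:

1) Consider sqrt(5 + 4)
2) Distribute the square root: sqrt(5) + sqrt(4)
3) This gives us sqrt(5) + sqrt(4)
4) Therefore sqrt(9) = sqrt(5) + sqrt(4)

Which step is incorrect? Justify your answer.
Step 2: Distribute the square root: sqrt(5) + sqrt(4)

Step 2 incorrectly 'distributes' the square root over addition. The square root function does not distribute: sqrt(a + b) ≠ sqrt(a) + sqrt(b). In fact, sqrt(5 + 4) = sqrt(9) ≈ 3.0000, while sqrt(5) + sqrt(4) ≈ 4.2361.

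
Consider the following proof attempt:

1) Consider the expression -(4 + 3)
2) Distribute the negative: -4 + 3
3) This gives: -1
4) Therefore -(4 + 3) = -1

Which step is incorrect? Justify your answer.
Step 2: Distribute the negative: -4 + 3

Step 2 incorrectly distributes the negative sign. The correct distribution is -(4 + 3) = -4 - 3 = -7. The negative must be applied to both terms, not just the first. The error treats -(4 + 3) as -4 + 3, which equals -1 instead of -7.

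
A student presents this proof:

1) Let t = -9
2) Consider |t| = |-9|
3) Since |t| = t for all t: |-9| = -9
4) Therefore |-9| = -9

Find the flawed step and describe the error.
Step 3: Since |t| = t for all t: |-9| = -9

Step 3 incorrectly states that |t| = t for all t. The correct definition is |t| = t when t >= 0, and |t| = -t when t < 0. Since -9 < 0, we have |-9| = -(-9) = 9, not -9.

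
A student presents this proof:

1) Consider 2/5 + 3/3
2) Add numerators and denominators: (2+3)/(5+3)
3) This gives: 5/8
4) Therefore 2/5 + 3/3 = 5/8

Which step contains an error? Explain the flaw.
Step 2: Add numerators and denominators: (2+3)/(5+3)

Step 2 incorrectly adds fractions by separately adding numerators and denominators. This is wrong. The correct method requires a common denominator: 2/5 + 3/3 = (2×3 + 3×5)/(5×3) = 21/15 = 7/5. The method used gives 5/8, which is different.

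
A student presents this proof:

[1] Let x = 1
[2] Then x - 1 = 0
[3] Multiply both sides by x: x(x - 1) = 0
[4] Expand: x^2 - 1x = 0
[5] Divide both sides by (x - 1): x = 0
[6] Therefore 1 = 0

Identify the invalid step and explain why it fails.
Step 5: Divide both sides by (x - 1): x = 0

Step 5 divides both sides by (x - 1). However, since x = 1, we have (x - 1) = 0. Division by zero is undefined, making this step invalid.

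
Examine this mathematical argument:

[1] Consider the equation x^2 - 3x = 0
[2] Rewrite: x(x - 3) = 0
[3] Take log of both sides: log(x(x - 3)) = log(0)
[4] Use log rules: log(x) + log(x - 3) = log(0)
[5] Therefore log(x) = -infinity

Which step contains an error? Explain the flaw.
Step 3: Take log of both sides: log(x(x - 3)) = log(0)

Step 3 takes the logarithm of both sides, resulting in log(0) on the right side. The logarithm is only defined for positive numbers; log(0) is undefined (approaches negative infinity). This operation is invalid.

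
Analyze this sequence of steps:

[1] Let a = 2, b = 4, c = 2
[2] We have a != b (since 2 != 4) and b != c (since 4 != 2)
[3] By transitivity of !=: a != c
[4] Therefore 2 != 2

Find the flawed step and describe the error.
Step 3: By transitivity of !=: a != c

Step 3 incorrectly applies transitivity to the '!=' relation. Transitivity states: if a R b and b R c, then a R c. However, '!=' is not transitive. Counterexample: 2 != 4 and 4 != 2, but 2 = 2 (both equal 2). Transitivity holds for relations like <, <=, =, but not for !=.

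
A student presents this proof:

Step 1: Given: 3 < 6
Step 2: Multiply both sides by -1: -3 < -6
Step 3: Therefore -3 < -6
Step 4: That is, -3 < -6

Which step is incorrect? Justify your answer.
Step 2: Multiply both sides by -1: -3 < -6

Step 2 multiplies both sides by -1 but fails to reverse the inequality sign. When multiplying (or dividing) an inequality by a negative number, the direction must be reversed. Since 3 < 6, we should get -3 > -6, i.e., -3 > -6.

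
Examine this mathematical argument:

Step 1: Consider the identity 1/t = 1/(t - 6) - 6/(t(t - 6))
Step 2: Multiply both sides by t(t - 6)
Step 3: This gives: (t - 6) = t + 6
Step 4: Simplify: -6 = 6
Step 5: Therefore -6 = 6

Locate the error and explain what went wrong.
Step 3: This gives: (t - 6) = t + 6

Step 3 makes a sign error when clearing denominators. Multiplying -6/(t(t - 6)) by t(t - 6) gives -6, not +6. The correct result is (t - 6) = t - 6, which is trivially true, not (t - 6) = t + 6. (Step 1 is a valid identity: 1/(t - 6) - 6/(t(t - 6)) = (t - 6)/(t(t - 6)) = 1/t.)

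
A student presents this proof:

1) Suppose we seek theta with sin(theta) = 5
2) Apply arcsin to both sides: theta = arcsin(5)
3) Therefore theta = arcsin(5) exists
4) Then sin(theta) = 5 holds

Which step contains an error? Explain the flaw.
Step 2: Apply arcsin to both sides: theta = arcsin(5)

Step 2 applies arcsin to 5. However, arcsin(x) is only defined for x in [-1, 1] because sin(theta) can only produce values in that range. Since |5| > 1, arcsin(5) is undefined. There is no angle whose sine equals 5.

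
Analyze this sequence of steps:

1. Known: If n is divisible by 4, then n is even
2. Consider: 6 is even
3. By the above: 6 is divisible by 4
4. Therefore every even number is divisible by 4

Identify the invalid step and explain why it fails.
Step 3: By the above: 6 is divisible by 4

Step 3 commits the fallacy of affirming the consequent. The known fact 'divisible by 4 → even' does NOT imply 'even → divisible by 4'. That would be the converse, which is false. For example, 6 is even but 6 ÷ 4 = 1.50, which is not an integer.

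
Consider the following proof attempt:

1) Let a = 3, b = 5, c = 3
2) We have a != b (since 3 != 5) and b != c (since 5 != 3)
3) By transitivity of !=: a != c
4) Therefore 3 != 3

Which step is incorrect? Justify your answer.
Step 3: By transitivity of !=: a != c

Step 3 incorrectly applies transitivity to the '!=' relation. Transitivity states: if a R b and b R c, then a R c. However, '!=' is not transitive. Counterexample: 3 != 5 and 5 != 3, but 3 = 3 (both equal 3). Transitivity holds for relations like <, <=, =, but not for !=.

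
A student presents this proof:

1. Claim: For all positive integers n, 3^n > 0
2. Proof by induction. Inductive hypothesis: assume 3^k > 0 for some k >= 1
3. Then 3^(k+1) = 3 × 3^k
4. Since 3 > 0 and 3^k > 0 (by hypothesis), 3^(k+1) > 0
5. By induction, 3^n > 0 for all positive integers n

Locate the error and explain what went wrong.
Step 5: By induction, 3^n > 0 for all positive integers n

Step 5 concludes the proof by induction, but no base case was ever established. A valid induction proof requires: (1) a base case proving 3^1 > 0, and (2) an inductive step showing IF 3^k > 0 THEN 3^(k+1) > 0. Steps 2-4 correctly establish the inductive step, but without the base case the conclusion in step 5 does not follow.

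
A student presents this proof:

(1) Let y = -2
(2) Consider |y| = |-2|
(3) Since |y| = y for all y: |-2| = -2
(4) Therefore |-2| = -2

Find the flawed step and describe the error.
Step 3: Since |y| = y for all y: |-2| = -2

Step 3 incorrectly states that |y| = y for all y. The correct definition is |y| = y when y >= 0, and |y| = -y when y < 0. Since -2 < 0, we have |-2| = -(-2) = 2, not -2.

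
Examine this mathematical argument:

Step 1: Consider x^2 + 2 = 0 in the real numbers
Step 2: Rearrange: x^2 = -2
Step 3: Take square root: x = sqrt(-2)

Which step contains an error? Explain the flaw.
Step 3: Take square root: x = sqrt(-2)

Step 3 takes the square root of -2, which is negative. In the real number system, the square root of a negative number is undefined. The equation x^2 + 2 = 0 has no real solutions. Square roots of negative numbers only exist in the complex numbers.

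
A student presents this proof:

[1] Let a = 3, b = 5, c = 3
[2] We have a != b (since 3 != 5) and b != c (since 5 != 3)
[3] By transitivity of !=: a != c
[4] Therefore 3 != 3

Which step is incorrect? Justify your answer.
Step 3: By transitivity of !=: a != c

Step 3 incorrectly applies transitivity to the '!=' relation. Transitivity states: if a R b and b R c, then a R c. However, '!=' is not transitive. Counterexample: 3 != 5 and 5 != 3, but 3 = 3 (both equal 3). Transitivity holds for relations like <, <=, =, but not for !=.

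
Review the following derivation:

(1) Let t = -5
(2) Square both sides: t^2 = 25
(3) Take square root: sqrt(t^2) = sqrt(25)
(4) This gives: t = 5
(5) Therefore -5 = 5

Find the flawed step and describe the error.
Step 4: This gives: t = 5

Step 4 incorrectly states that sqrt(t^2) = t. The correct identity is sqrt(t^2) = |t|. Since t = -5 < 0, we have sqrt(t^2) = |-5| = 5, not t = -5.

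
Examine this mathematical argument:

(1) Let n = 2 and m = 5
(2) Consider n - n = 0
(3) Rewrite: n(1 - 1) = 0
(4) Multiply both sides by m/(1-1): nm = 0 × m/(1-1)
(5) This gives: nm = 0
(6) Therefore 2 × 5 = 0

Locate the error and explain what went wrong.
Step 4: Multiply both sides by m/(1-1): nm = 0 × m/(1-1)

Step 4 multiplies both sides by m/(1-1). However, 1-1 = 0, so this is multiplication by m/0, which is undefined. We cannot multiply by an undefined expression.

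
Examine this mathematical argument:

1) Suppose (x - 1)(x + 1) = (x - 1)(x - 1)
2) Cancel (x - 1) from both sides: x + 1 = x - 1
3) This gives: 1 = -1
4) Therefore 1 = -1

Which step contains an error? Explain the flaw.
Step 2: Cancel (x - 1) from both sides: x + 1 = x - 1

Step 2 cancels (x - 1) from both sides. This is only valid if (x - 1) ≠ 0, i.e., x ≠ 1. When x = 1, both sides equal zero regardless of the other factors. The correct approach requires considering x = 1 as a separate case.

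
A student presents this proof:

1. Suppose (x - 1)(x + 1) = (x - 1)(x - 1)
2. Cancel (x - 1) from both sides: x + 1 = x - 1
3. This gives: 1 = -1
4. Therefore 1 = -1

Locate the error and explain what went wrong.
Step 2: Cancel (x - 1) from both sides: x + 1 = x - 1

Step 2 cancels (x - 1) from both sides. This is only valid if (x - 1) ≠ 0, i.e., x ≠ 1. When x = 1, both sides equal zero regardless of the other factors. The correct approach requires considering x = 1 as a separate case.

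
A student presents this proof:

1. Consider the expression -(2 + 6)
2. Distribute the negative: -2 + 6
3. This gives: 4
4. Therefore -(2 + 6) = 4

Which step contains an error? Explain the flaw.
Step 2: Distribute the negative: -2 + 6

Step 2 incorrectly distributes the negative sign. The correct distribution is -(2 + 6) = -2 - 6 = -8. The negative must be applied to both terms, not just the first. The error treats -(2 + 6) as -2 + 6, which equals 4 instead of -8.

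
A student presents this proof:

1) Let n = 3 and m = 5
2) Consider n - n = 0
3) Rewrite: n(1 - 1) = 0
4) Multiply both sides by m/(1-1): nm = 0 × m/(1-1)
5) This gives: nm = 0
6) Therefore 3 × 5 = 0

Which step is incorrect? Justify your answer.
Step 4: Multiply both sides by m/(1-1): nm = 0 × m/(1-1)

Step 4 multiplies both sides by m/(1-1). However, 1-1 = 0, so this is multiplication by m/0, which is undefined. We cannot multiply by an undefined expression.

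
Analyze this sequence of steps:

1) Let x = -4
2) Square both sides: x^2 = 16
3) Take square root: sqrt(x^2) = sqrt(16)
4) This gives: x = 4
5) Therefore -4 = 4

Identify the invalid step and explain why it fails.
Step 4: This gives: x = 4

Step 4 incorrectly states that sqrt(x^2) = x. The correct identity is sqrt(x^2) = |x|. Since x = -4 < 0, we have sqrt(x^2) = |-4| = 4, not x = -4.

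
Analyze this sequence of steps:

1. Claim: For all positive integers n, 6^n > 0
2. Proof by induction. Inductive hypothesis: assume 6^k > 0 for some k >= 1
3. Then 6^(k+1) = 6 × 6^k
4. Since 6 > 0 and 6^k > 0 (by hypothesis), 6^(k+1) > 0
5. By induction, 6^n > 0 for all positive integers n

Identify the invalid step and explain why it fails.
Step 5: By induction, 6^n > 0 for all positive integers n

Step 5 concludes the proof by induction, but no base case was ever established. A valid induction proof requires: (1) a base case proving 6^1 > 0, and (2) an inductive step showing IF 6^k > 0 THEN 6^(k+1) > 0. Steps 2-4 correctly establish the inductive step, but without the base case the conclusion in step 5 does not follow.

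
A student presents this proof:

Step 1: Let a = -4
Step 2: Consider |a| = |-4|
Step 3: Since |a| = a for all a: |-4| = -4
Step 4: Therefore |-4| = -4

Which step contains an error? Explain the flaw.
Step 3: Since |a| = a for all a: |-4| = -4

Step 3 incorrectly states that |a| = a for all a. The correct definition is |a| = a when a >= 0, and |a| = -a when a < 0. Since -4 < 0, we have |-4| = -(-4) = 4, not -4.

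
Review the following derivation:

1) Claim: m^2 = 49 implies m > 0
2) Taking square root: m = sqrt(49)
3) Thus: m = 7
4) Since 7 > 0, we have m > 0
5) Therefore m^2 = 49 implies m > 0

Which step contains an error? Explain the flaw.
Step 2: Taking square root: m = sqrt(49)

Step 2 takes the square root and assumes the positive root only. The equation m^2 = 49 actually has two solutions: m = 7 and m = -7. The proof silently assumes m > 0 without justification, then uses this assumption to conclude m > 0, which is circular. The counterexample m = -7 shows the claim is false.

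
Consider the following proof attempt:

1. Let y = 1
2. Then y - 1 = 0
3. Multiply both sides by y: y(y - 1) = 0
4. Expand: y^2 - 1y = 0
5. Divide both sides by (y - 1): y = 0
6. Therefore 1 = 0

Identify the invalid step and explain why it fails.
Step 5: Divide both sides by (y - 1): y = 0

Step 5 divides both sides by (y - 1). However, since y = 1, we have (y - 1) = 0. Division by zero is undefined, making this step invalid.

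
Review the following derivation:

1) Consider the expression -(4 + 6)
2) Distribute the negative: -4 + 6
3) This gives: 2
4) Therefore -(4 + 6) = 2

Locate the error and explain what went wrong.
Step 2: Distribute the negative: -4 + 6

Step 2 incorrectly distributes the negative sign. The correct distribution is -(4 + 6) = -4 - 6 = -10. The negative must be applied to both terms, not just the first. The error treats -(4 + 6) as -4 + 6, which equals 2 instead of -10.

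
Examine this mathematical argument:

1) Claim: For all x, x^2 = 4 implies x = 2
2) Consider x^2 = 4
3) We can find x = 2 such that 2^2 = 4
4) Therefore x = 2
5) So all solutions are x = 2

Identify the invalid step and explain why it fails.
Step 4: Therefore x = 2

Step 4 incorrectly concludes that x = 2 is the only solution. The proof shows that x = 2 is A solution (existence), but does not show it is the ONLY solution (uniqueness). In fact, x = -2 is also a solution since (-2)^2 = 4. Finding one solution doesn't prove there are no others.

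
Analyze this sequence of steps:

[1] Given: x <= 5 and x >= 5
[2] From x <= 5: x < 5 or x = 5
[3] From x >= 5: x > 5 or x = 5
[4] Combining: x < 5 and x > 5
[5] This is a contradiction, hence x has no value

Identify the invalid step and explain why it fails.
Step 4: Combining: x < 5 and x > 5

Step 4 incorrectly combines the conditions. From x <= 5 and x >= 5, the intersection is x = 5. The error treats the 'or' cases as 'and' requirements. The correct conclusion is that x = 5 is the unique solution, not that no solution exists.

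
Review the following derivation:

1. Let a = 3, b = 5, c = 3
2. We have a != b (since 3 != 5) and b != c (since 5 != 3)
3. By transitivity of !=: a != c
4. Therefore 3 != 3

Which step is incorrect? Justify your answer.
Step 3: By transitivity of !=: a != c

Step 3 incorrectly applies transitivity to the '!=' relation. Transitivity states: if a R b and b R c, then a R c. However, '!=' is not transitive. Counterexample: 3 != 5 and 5 != 3, but 3 = 3 (both equal 3). Transitivity holds for relations like <, <=, =, but not for !=.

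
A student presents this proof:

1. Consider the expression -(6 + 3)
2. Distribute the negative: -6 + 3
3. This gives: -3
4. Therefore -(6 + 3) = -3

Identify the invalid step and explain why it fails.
Step 2: Distribute the negative: -6 + 3

Step 2 incorrectly distributes the negative sign. The correct distribution is -(6 + 3) = -6 - 3 = -9. The negative must be applied to both terms, not just the first. The error treats -(6 + 3) as -6 + 3, which equals -3 instead of -9.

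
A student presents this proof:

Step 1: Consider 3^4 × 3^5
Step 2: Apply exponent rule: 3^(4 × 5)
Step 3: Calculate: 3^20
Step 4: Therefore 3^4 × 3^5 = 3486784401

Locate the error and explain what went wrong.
Step 2: Apply exponent rule: 3^(4 × 5)

Step 2 incorrectly states that a^b × a^c = a^(b×c). The correct rule is a^b × a^c = a^(b+c). The actual value is 3^4 × 3^5 = 3^9 = 19683, not 3^20 = 3486784401.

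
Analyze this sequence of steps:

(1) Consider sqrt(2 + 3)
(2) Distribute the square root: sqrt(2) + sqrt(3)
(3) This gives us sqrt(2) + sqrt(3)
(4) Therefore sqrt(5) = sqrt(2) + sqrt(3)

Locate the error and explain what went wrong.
Step 2: Distribute the square root: sqrt(2) + sqrt(3)

Step 2 incorrectly 'distributes' the square root over addition. The square root function does not distribute: sqrt(a + b) ≠ sqrt(a) + sqrt(b). In fact, sqrt(2 + 3) = sqrt(5) ≈ 2.2361, while sqrt(2) + sqrt(3) ≈ 3.1463.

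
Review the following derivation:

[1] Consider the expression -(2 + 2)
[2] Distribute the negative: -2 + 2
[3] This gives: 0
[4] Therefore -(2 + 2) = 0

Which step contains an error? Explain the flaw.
Step 2: Distribute the negative: -2 + 2

Step 2 incorrectly distributes the negative sign. The correct distribution is -(2 + 2) = -2 - 2 = -4. The negative must be applied to both terms, not just the first. The error treats -(2 + 2) as -2 + 2, which equals 0 instead of -4.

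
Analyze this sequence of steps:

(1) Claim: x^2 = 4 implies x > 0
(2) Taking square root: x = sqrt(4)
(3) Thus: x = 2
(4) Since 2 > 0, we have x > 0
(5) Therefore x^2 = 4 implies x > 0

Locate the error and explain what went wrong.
Step 2: Taking square root: x = sqrt(4)

Step 2 takes the square root and assumes the positive root only. The equation x^2 = 4 actually has two solutions: x = 2 and x = -2. The proof silently assumes x > 0 without justification, then uses this assumption to conclude x > 0, which is circular. The counterexample x = -2 shows the claim is false.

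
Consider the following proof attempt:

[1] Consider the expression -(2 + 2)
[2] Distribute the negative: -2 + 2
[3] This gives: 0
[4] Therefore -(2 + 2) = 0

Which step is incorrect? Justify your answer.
Step 2: Distribute the negative: -2 + 2

Step 2 incorrectly distributes the negative sign. The correct distribution is -(2 + 2) = -2 - 2 = -4. The negative must be applied to both terms, not just the first. The error treats -(2 + 2) as -2 + 2, which equals 0 instead of -4.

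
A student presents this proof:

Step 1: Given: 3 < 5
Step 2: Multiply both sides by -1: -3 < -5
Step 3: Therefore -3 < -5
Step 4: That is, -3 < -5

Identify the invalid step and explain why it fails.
Step 2: Multiply both sides by -1: -3 < -5

Step 2 multiplies both sides by -1 but fails to reverse the inequality sign. When multiplying (or dividing) an inequality by a negative number, the direction must be reversed. Since 3 < 5, we should get -3 > -5, i.e., -3 > -5.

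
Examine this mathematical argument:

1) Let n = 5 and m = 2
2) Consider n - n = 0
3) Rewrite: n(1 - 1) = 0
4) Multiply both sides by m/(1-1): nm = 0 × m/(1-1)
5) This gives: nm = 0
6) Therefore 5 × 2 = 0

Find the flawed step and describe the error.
Step 4: Multiply both sides by m/(1-1): nm = 0 × m/(1-1)

Step 4 multiplies both sides by m/(1-1). However, 1-1 = 0, so this is multiplication by m/0, which is undefined. We cannot multiply by an undefined expression.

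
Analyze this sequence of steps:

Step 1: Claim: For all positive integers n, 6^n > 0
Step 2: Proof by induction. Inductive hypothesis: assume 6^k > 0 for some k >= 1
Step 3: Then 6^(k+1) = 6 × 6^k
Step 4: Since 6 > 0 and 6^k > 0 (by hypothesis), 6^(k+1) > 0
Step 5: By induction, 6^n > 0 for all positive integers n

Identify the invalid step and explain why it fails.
Step 5: By induction, 6^n > 0 for all positive integers n

Step 5 concludes the proof by induction, but no base case was ever established. A valid induction proof requires: (1) a base case proving 6^1 > 0, and (2) an inductive step showing IF 6^k > 0 THEN 6^(k+1) > 0. Steps 2-4 correctly establish the inductive step, but without the base case the conclusion in step 5 does not follow.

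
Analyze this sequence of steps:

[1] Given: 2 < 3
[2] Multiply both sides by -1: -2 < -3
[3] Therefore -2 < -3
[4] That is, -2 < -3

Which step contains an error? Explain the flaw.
Step 2: Multiply both sides by -1: -2 < -3

Step 2 multiplies both sides by -1 but fails to reverse the inequality sign. When multiplying (or dividing) an inequality by a negative number, the direction must be reversed. Since 2 < 3, we should get -2 > -3, i.e., -2 > -3.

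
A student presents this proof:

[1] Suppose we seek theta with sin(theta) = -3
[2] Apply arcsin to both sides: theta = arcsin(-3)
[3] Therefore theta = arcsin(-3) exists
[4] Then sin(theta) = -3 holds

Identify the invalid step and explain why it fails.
Step 2: Apply arcsin to both sides: theta = arcsin(-3)

Step 2 applies arcsin to -3. However, arcsin(x) is only defined for x in [-1, 1] because sin(theta) can only produce values in that range. Since |-3| > 1, arcsin(-3) is undefined. There is no angle whose sine equals -3.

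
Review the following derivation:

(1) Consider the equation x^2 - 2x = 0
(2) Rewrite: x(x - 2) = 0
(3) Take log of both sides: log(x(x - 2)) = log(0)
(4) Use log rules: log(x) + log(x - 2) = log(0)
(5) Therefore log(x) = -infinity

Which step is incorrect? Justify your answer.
Step 3: Take log of both sides: log(x(x - 2)) = log(0)

Step 3 takes the logarithm of both sides, resulting in log(0) on the right side. The logarithm is only defined for positive numbers; log(0) is undefined (approaches negative infinity). This operation is invalid.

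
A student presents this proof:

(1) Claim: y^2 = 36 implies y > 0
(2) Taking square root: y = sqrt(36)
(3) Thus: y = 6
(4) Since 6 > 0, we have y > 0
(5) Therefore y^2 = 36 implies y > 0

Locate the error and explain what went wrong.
Step 2: Taking square root: y = sqrt(36)

Step 2 takes the square root and assumes the positive root only. The equation y^2 = 36 actually has two solutions: y = 6 and y = -6. The proof silently assumes y > 0 without justification, then uses this assumption to conclude y > 0, which is circular. The counterexample y = -6 shows the claim is false.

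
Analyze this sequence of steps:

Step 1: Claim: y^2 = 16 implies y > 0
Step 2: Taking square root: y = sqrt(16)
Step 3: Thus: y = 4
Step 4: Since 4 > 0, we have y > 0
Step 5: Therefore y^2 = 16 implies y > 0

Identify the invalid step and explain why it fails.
Step 2: Taking square root: y = sqrt(16)

Step 2 takes the square root and assumes the positive root only. The equation y^2 = 16 actually has two solutions: y = 4 and y = -4. The proof silently assumes y > 0 without justification, then uses this assumption to conclude y > 0, which is circular. The counterexample y = -4 shows the claim is false.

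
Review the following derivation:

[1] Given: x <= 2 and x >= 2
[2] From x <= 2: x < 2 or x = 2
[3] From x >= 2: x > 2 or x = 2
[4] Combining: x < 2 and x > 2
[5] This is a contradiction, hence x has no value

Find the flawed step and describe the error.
Step 4: Combining: x < 2 and x > 2

Step 4 incorrectly combines the conditions. From x <= 2 and x >= 2, the intersection is x = 2. The error treats the 'or' cases as 'and' requirements. The correct conclusion is that x = 2 is the unique solution, not that no solution exists.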